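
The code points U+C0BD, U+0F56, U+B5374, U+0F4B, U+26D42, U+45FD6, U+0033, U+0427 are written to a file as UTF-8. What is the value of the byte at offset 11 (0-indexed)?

U+C0BD → 3-byte form EC 82 BD at offsets 0–2.
U+0F56 → 3-byte form E0 BD 96 at offsets 3–5.
U+B5374 → 4-byte form F2 B5 8D B4 at offsets 6–9.
U+0F4B → 3-byte form E0 BD 8B at offsets 10–12.
Offset 11 falls in char 4's range; it's byte 2 of E0 BD 8B = 0xBD.

0xBD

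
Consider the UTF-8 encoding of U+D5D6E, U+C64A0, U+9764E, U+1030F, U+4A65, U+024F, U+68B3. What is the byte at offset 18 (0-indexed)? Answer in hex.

0xA5

U+D5D6E → 4-byte form F3 95 B5 AE at offsets 0–3.
U+C64A0 → 4-byte form F3 86 92 A0 at offsets 4–7.
U+9764E → 4-byte form F2 97 99 8E at offsets 8–11.
U+1030F → 4-byte form F0 90 8C 8F at offsets 12–15.
U+4A65 → 3-byte form E4 A9 A5 at offsets 16–18.
Offset 18 falls in char 5's range; it's byte 3 of E4 A9 A5 = 0xA5.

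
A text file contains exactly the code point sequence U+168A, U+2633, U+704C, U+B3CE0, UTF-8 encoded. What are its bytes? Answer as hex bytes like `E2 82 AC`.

E1 9A 8A E2 98 B3 E7 81 8C F2 B3 B3 A0

U+168A: 3-byte form → E1 9A 8A.
U+2633: 3-byte form → E2 98 B3.
U+704C: 3-byte form → E7 81 8C.
U+B3CE0: 4-byte form → F2 B3 B3 A0.
Concatenated (13 bytes): E1 9A 8A E2 98 B3 E7 81 8C F2 B3 B3 A0.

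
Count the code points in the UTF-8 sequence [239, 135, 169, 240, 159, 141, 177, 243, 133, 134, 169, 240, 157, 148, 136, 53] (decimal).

Byte at offset 0: 0xEF = 11101111 → 3-byte char (#1). Advance 3.
Byte at offset 3: 0xF0 = 11110000 → 4-byte char (#2). Advance 4.
Byte at offset 7: 0xF3 = 11110011 → 4-byte char (#3). Advance 4.
Byte at offset 11: 0xF0 = 11110000 → 4-byte char (#4). Advance 4.
Byte at offset 15: 0x35 = 00110101 → 1-byte char (#5). Advance 1.
Reached end at offset 16 after 5 code points.

5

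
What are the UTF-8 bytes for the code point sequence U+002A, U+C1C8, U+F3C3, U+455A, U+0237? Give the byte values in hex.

2A EC 87 88 EF 8F 83 E4 95 9A C8 B7

U+002A: 1-byte form → 2A.
U+C1C8: 3-byte form → EC 87 88.
U+F3C3: 3-byte form → EF 8F 83.
U+455A: 3-byte form → E4 95 9A.
U+0237: 2-byte form → C8 B7.
Concatenated (12 bytes): 2A EC 87 88 EF 8F 83 E4 95 9A C8 B7.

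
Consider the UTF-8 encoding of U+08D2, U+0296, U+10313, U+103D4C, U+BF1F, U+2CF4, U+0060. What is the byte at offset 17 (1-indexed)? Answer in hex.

0xE2

1-indexed offset 17 is 0-indexed offset 16.
U+08D2 → 3-byte form E0 A3 92 at offsets 0–2.
U+0296 → 2-byte form CA 96 at offsets 3–4.
U+10313 → 4-byte form F0 90 8C 93 at offsets 5–8.
U+103D4C → 4-byte form F4 83 B5 8C at offsets 9–12.
U+BF1F → 3-byte form EB BC 9F at offsets 13–15.
U+2CF4 → 3-byte form E2 B3 B4 at offsets 16–18.
Offset 16 falls in char 6's range; it's byte 1 of E2 B3 B4 = 0xE2.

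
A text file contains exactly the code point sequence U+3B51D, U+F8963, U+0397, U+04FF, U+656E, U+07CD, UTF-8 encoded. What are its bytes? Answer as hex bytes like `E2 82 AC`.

U+3B51D: 4-byte form → F0 BB 94 9D.
U+F8963: 4-byte form → F3 B8 A5 A3.
U+0397: 2-byte form → CE 97.
U+04FF: 2-byte form → D3 BF.
U+656E: 3-byte form → E6 95 AE.
U+07CD: 2-byte form → DF 8D.
Concatenated (17 bytes): F0 BB 94 9D F3 B8 A5 A3 CE 97 D3 BF E6 95 AE DF 8D.

F0 BB 94 9D F3 B8 A5 A3 CE 97 D3 BF E6 95 AE DF 8D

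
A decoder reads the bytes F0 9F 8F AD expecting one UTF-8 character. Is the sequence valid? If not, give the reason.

Leading byte 0xF0 = 11110000 → 4-byte form.
Continuation bytes 0x9F=10011111, 0x8F=10001111, 0xAD=10101101 all match 10xxxxxx.
Decoded value 0x1F3ED is ≥ 0x10000 (shortest form) and not a surrogate.

valid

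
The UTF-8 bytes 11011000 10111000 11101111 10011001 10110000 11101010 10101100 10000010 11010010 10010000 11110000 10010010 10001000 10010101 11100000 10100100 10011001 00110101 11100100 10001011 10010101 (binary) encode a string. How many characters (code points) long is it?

8

Byte at offset 0: 0xD8 = 11011000 → 2-byte char (#1). Advance 2.
Byte at offset 2: 0xEF = 11101111 → 3-byte char (#2). Advance 3.
Byte at offset 5: 0xEA = 11101010 → 3-byte char (#3). Advance 3.
Byte at offset 8: 0xD2 = 11010010 → 2-byte char (#4). Advance 2.
Byte at offset 10: 0xF0 = 11110000 → 4-byte char (#5). Advance 4.
Byte at offset 14: 0xE0 = 11100000 → 3-byte char (#6). Advance 3.
Byte at offset 17: 0x35 = 00110101 → 1-byte char (#7). Advance 1.
Byte at offset 18: 0xE4 = 11100100 → 3-byte char (#8). Advance 3.
Reached end at offset 21 after 8 code points.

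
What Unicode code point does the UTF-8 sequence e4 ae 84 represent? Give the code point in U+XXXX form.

U+4B84

Leading byte 0xE4 = 11100100 matches 1110xxxx → 3-byte sequence.
Byte 1: 0xE4 = 11100100, payload 0100 (4 bits).
Byte 2: 0xAE = 10101110 (10xxxxxx ✓), payload 101110.
Byte 3: 0x84 = 10000100 (10xxxxxx ✓), payload 000100.
Concatenate: 0100101110000100 = 0x4B84 (16 bits → U+4B84).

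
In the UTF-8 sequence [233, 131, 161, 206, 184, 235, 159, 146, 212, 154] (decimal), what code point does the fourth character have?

Offset 0: leading byte 0xE9 = 11101001 → 3-byte char #1 = E9 83 A1.
Offset 3: leading byte 0xCE = 11001110 → 2-byte char #2 = CE B8.
Offset 5: leading byte 0xEB = 11101011 → 3-byte char #3 = EB 9F 92.
Offset 8: leading byte 0xD4 = 11010100 → 2-byte char #4 = D4 9A.
Leading byte 0xD4 = 11010100 matches 110xxxxx → 2-byte sequence.
Byte 1: 0xD4 = 11010100, payload 10100 (5 bits).
Byte 2: 0x9A = 10011010 (10xxxxxx ✓), payload 011010.
Concatenate: 10100011010 = 0x51A (11 bits → U+051A).

U+051A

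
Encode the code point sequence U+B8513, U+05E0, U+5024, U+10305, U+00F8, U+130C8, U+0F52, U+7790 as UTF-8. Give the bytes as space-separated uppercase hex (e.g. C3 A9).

U+B8513: 4-byte form → F2 B8 94 93.
U+05E0: 2-byte form → D7 A0.
U+5024: 3-byte form → E5 80 A4.
U+10305: 4-byte form → F0 90 8C 85.
U+00F8: 2-byte form → C3 B8.
U+130C8: 4-byte form → F0 93 83 88.
U+0F52: 3-byte form → E0 BD 92.
U+7790: 3-byte form → E7 9E 90.
Concatenated (25 bytes): F2 B8 94 93 D7 A0 E5 80 A4 F0 90 8C 85 C3 B8 F0 93 83 88 E0 BD 92 E7 9E 90.

F2 B8 94 93 D7 A0 E5 80 A4 F0 90 8C 85 C3 B8 F0 93 83 88 E0 BD 92 E7 9E 90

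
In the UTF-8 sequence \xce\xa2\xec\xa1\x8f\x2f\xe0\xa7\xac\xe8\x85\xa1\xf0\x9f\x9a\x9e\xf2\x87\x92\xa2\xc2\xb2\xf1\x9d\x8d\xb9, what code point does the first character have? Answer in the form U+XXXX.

U+03A2

Offset 0: leading byte 0xCE = 11001110 → 2-byte char #1 = CE A2.
Leading byte 0xCE = 11001110 matches 110xxxxx → 2-byte sequence.
Byte 1: 0xCE = 11001110, payload 01110 (5 bits).
Byte 2: 0xA2 = 10100010 (10xxxxxx ✓), payload 100010.
Concatenate: 01110100010 = 0x3A2 (11 bits → U+03A2).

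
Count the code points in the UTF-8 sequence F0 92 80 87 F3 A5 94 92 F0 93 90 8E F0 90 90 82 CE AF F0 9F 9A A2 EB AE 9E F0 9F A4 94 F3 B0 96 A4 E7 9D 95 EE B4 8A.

11

Byte at offset 0: 0xF0 = 11110000 → 4-byte char (#1). Advance 4.
Byte at offset 4: 0xF3 = 11110011 → 4-byte char (#2). Advance 4.
Byte at offset 8: 0xF0 = 11110000 → 4-byte char (#3). Advance 4.
Byte at offset 12: 0xF0 = 11110000 → 4-byte char (#4). Advance 4.
Byte at offset 16: 0xCE = 11001110 → 2-byte char (#5). Advance 2.
Byte at offset 18: 0xF0 = 11110000 → 4-byte char (#6). Advance 4.
Byte at offset 22: 0xEB = 11101011 → 3-byte char (#7). Advance 3.
Byte at offset 25: 0xF0 = 11110000 → 4-byte char (#8). Advance 4.
Byte at offset 29: 0xF3 = 11110011 → 4-byte char (#9). Advance 4.
Byte at offset 33: 0xE7 = 11100111 → 3-byte char (#10). Advance 3.
Byte at offset 36: 0xEE = 11101110 → 3-byte char (#11). Advance 3.
Reached end at offset 39 after 11 code points.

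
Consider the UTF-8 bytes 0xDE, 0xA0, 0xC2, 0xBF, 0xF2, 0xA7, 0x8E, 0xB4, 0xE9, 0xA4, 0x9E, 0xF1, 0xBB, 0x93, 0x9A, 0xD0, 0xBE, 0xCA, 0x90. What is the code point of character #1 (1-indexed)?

Offset 0: leading byte 0xDE = 11011110 → 2-byte char #1 = DE A0.
Leading byte 0xDE = 11011110 matches 110xxxxx → 2-byte sequence.
Byte 1: 0xDE = 11011110, payload 11110 (5 bits).
Byte 2: 0xA0 = 10100000 (10xxxxxx ✓), payload 100000.
Concatenate: 11110100000 = 0x7A0 (11 bits → U+07A0).

U+07A0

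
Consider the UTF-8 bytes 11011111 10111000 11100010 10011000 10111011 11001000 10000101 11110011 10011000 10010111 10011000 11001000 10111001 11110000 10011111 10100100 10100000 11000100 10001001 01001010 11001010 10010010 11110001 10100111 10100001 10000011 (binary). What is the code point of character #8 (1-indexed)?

Offset 0: leading byte 0xDF = 11011111 → 2-byte char #1 = DF B8.
Offset 2: leading byte 0xE2 = 11100010 → 3-byte char #2 = E2 98 BB.
Offset 5: leading byte 0xC8 = 11001000 → 2-byte char #3 = C8 85.
Offset 7: leading byte 0xF3 = 11110011 → 4-byte char #4 = F3 98 97 98.
Offset 11: leading byte 0xC8 = 11001000 → 2-byte char #5 = C8 B9.
Offset 13: leading byte 0xF0 = 11110000 → 4-byte char #6 = F0 9F A4 A0.
Offset 17: leading byte 0xC4 = 11000100 → 2-byte char #7 = C4 89.
Offset 19: leading byte 0x4A = 01001010 → 1-byte char #8 = 4A.
Leading byte 0x4A = 01001010 matches 0xxxxxxx → 1-byte sequence.
Byte 1: 0x4A = 01001010, payload 1001010 (7 bits).
Concatenate: 1001010 = 0x4A (7 bits → U+004A).

U+004A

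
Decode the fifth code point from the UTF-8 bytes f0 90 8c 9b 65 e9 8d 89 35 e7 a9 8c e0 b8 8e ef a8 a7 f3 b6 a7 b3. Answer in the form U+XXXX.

U+7A4C

Offset 0: leading byte 0xF0 = 11110000 → 4-byte char #1 = F0 90 8C 9B.
Offset 4: leading byte 0x65 = 01100101 → 1-byte char #2 = 65.
Offset 5: leading byte 0xE9 = 11101001 → 3-byte char #3 = E9 8D 89.
Offset 8: leading byte 0x35 = 00110101 → 1-byte char #4 = 35.
Offset 9: leading byte 0xE7 = 11100111 → 3-byte char #5 = E7 A9 8C.
Leading byte 0xE7 = 11100111 matches 1110xxxx → 3-byte sequence.
Byte 1: 0xE7 = 11100111, payload 0111 (4 bits).
Byte 2: 0xA9 = 10101001 (10xxxxxx ✓), payload 101001.
Byte 3: 0x8C = 10001100 (10xxxxxx ✓), payload 001100.
Concatenate: 0111101001001100 = 0x7A4C (16 bits → U+7A4C).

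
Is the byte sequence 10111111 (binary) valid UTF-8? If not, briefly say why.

Byte 0xBF = 10111111 has the form 10xxxxxx — a continuation byte — but there is no preceding leading byte.

invalid (continuation byte with no leading byte)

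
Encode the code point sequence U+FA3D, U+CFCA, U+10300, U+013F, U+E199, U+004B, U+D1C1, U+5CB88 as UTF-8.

U+FA3D: 3-byte form → EF A8 BD.
U+CFCA: 3-byte form → EC BF 8A.
U+10300: 4-byte form → F0 90 8C 80.
U+013F: 2-byte form → C4 BF.
U+E199: 3-byte form → EE 86 99.
U+004B: 1-byte form → 4B.
U+D1C1: 3-byte form → ED 87 81.
U+5CB88: 4-byte form → F1 9C AE 88.
Concatenated (23 bytes): EF A8 BD EC BF 8A F0 90 8C 80 C4 BF EE 86 99 4B ED 87 81 F1 9C AE 88.

EF A8 BD EC BF 8A F0 90 8C 80 C4 BF EE 86 99 4B ED 87 81 F1 9C AE 88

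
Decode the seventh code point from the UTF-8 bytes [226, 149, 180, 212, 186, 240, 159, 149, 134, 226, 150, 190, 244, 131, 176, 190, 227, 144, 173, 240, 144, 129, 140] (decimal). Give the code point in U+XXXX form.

U+1004C

Offset 0: leading byte 0xE2 = 11100010 → 3-byte char #1 = E2 95 B4.
Offset 3: leading byte 0xD4 = 11010100 → 2-byte char #2 = D4 BA.
Offset 5: leading byte 0xF0 = 11110000 → 4-byte char #3 = F0 9F 95 86.
Offset 9: leading byte 0xE2 = 11100010 → 3-byte char #4 = E2 96 BE.
Offset 12: leading byte 0xF4 = 11110100 → 4-byte char #5 = F4 83 B0 BE.
Offset 16: leading byte 0xE3 = 11100011 → 3-byte char #6 = E3 90 AD.
Offset 19: leading byte 0xF0 = 11110000 → 4-byte char #7 = F0 90 81 8C.
Leading byte 0xF0 = 11110000 matches 11110xxx → 4-byte sequence.
Byte 1: 0xF0 = 11110000, payload 000 (3 bits).
Byte 2: 0x90 = 10010000 (10xxxxxx ✓), payload 010000.
Byte 3: 0x81 = 10000001 (10xxxxxx ✓), payload 000001.
Byte 4: 0x8C = 10001100 (10xxxxxx ✓), payload 001100.
Concatenate: 000010000000001001100 = 0x1004C (21 bits → U+1004C).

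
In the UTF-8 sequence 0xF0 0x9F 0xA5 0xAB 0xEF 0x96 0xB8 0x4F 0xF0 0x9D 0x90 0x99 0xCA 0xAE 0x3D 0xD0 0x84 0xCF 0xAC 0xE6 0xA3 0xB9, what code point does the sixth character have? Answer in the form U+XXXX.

Offset 0: leading byte 0xF0 = 11110000 → 4-byte char #1 = F0 9F A5 AB.
Offset 4: leading byte 0xEF = 11101111 → 3-byte char #2 = EF 96 B8.
Offset 7: leading byte 0x4F = 01001111 → 1-byte char #3 = 4F.
Offset 8: leading byte 0xF0 = 11110000 → 4-byte char #4 = F0 9D 90 99.
Offset 12: leading byte 0xCA = 11001010 → 2-byte char #5 = CA AE.
Offset 14: leading byte 0x3D = 00111101 → 1-byte char #6 = 3D.
Leading byte 0x3D = 00111101 matches 0xxxxxxx → 1-byte sequence.
Byte 1: 0x3D = 00111101, payload 0111101 (7 bits).
Concatenate: 0111101 = 0x3D (7 bits → U+003D).

U+003D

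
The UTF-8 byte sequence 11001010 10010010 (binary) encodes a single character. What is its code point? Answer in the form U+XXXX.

U+0292

Leading byte 0xCA = 11001010 matches 110xxxxx → 2-byte sequence.
Byte 1: 0xCA = 11001010, payload 01010 (5 bits).
Byte 2: 0x92 = 10010010 (10xxxxxx ✓), payload 010010.
Concatenate: 01010010010 = 0x292 (11 bits → U+0292).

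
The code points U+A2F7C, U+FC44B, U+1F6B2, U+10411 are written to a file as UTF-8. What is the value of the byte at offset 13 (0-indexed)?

U+A2F7C → 4-byte form F2 A2 BD BC at offsets 0–3.
U+FC44B → 4-byte form F3 BC 91 8B at offsets 4–7.
U+1F6B2 → 4-byte form F0 9F 9A B2 at offsets 8–11.
U+10411 → 4-byte form F0 90 90 91 at offsets 12–15.
Offset 13 falls in char 4's range; it's byte 2 of F0 90 90 91 = 0x90.

0x90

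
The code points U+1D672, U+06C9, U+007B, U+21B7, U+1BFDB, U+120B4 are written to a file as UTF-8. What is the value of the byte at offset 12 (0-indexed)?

0xBF

U+1D672 → 4-byte form F0 9D 99 B2 at offsets 0–3.
U+06C9 → 2-byte form DB 89 at offsets 4–5.
U+007B → 1-byte form 7B at offsets 6–6.
U+21B7 → 3-byte form E2 86 B7 at offsets 7–9.
U+1BFDB → 4-byte form F0 9B BF 9B at offsets 10–13.
Offset 12 falls in char 5's range; it's byte 3 of F0 9B BF 9B = 0xBF.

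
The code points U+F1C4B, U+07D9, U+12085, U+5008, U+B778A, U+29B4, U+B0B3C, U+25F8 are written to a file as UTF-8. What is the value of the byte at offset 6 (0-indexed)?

U+F1C4B → 4-byte form F3 B1 B1 8B at offsets 0–3.
U+07D9 → 2-byte form DF 99 at offsets 4–5.
U+12085 → 4-byte form F0 92 82 85 at offsets 6–9.
Offset 6 falls in char 3's range; it's byte 1 of F0 92 82 85 = 0xF0.

0xF0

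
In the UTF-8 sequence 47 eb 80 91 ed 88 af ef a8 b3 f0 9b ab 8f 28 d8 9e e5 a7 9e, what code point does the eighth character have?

U+59DE

Offset 0: leading byte 0x47 = 01000111 → 1-byte char #1 = 47.
Offset 1: leading byte 0xEB = 11101011 → 3-byte char #2 = EB 80 91.
Offset 4: leading byte 0xED = 11101101 → 3-byte char #3 = ED 88 AF.
Offset 7: leading byte 0xEF = 11101111 → 3-byte char #4 = EF A8 B3.
Offset 10: leading byte 0xF0 = 11110000 → 4-byte char #5 = F0 9B AB 8F.
Offset 14: leading byte 0x28 = 00101000 → 1-byte char #6 = 28.
Offset 15: leading byte 0xD8 = 11011000 → 2-byte char #7 = D8 9E.
Offset 17: leading byte 0xE5 = 11100101 → 3-byte char #8 = E5 A7 9E.
Leading byte 0xE5 = 11100101 matches 1110xxxx → 3-byte sequence.
Byte 1: 0xE5 = 11100101, payload 0101 (4 bits).
Byte 2: 0xA7 = 10100111 (10xxxxxx ✓), payload 100111.
Byte 3: 0x9E = 10011110 (10xxxxxx ✓), payload 011110.
Concatenate: 0101100111011110 = 0x59DE (16 bits → U+59DE).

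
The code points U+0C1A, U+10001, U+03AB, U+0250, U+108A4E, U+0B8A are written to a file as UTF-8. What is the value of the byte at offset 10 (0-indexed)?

U+0C1A → 3-byte form E0 B0 9A at offsets 0–2.
U+10001 → 4-byte form F0 90 80 81 at offsets 3–6.
U+03AB → 2-byte form CE AB at offsets 7–8.
U+0250 → 2-byte form C9 90 at offsets 9–10.
Offset 10 falls in char 4's range; it's byte 2 of C9 90 = 0x90.

0x90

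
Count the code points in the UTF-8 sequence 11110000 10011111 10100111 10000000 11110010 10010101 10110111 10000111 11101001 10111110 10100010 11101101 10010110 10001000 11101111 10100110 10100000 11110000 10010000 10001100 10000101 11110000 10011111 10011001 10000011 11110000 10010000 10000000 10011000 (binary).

Byte at offset 0: 0xF0 = 11110000 → 4-byte char (#1). Advance 4.
Byte at offset 4: 0xF2 = 11110010 → 4-byte char (#2). Advance 4.
Byte at offset 8: 0xE9 = 11101001 → 3-byte char (#3). Advance 3.
Byte at offset 11: 0xED = 11101101 → 3-byte char (#4). Advance 3.
Byte at offset 14: 0xEF = 11101111 → 3-byte char (#5). Advance 3.
Byte at offset 17: 0xF0 = 11110000 → 4-byte char (#6). Advance 4.
Byte at offset 21: 0xF0 = 11110000 → 4-byte char (#7). Advance 4.
Byte at offset 25: 0xF0 = 11110000 → 4-byte char (#8). Advance 4.
Reached end at offset 29 after 8 code points.

8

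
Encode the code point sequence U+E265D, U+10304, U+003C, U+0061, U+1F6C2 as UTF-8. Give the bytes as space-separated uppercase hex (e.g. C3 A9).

U+E265D: 4-byte form → F3 A2 99 9D.
U+10304: 4-byte form → F0 90 8C 84.
U+003C: 1-byte form → 3C.
U+0061: 1-byte form → 61.
U+1F6C2: 4-byte form → F0 9F 9B 82.
Concatenated (14 bytes): F3 A2 99 9D F0 90 8C 84 3C 61 F0 9F 9B 82.

F3 A2 99 9D F0 90 8C 84 3C 61 F0 9F 9B 82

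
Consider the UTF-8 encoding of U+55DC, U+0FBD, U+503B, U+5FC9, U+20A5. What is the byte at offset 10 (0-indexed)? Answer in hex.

0xBF

U+55DC → 3-byte form E5 97 9C at offsets 0–2.
U+0FBD → 3-byte form E0 BE BD at offsets 3–5.
U+503B → 3-byte form E5 80 BB at offsets 6–8.
U+5FC9 → 3-byte form E5 BF 89 at offsets 9–11.
Offset 10 falls in char 4's range; it's byte 2 of E5 BF 89 = 0xBF.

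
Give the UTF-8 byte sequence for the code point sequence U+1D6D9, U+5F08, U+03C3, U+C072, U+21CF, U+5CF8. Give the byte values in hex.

F0 9D 9B 99 E5 BC 88 CF 83 EC 81 B2 E2 87 8F E5 B3 B8

U+1D6D9: 4-byte form → F0 9D 9B 99.
U+5F08: 3-byte form → E5 BC 88.
U+03C3: 2-byte form → CF 83.
U+C072: 3-byte form → EC 81 B2.
U+21CF: 3-byte form → E2 87 8F.
U+5CF8: 3-byte form → E5 B3 B8.
Concatenated (18 bytes): F0 9D 9B 99 E5 BC 88 CF 83 EC 81 B2 E2 87 8F E5 B3 B8.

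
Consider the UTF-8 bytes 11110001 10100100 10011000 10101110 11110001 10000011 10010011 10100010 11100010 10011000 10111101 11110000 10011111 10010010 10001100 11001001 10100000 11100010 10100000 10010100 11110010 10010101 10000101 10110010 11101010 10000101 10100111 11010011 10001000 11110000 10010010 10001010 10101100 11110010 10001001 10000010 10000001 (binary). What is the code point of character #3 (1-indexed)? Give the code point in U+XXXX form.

U+263D

Offset 0: leading byte 0xF1 = 11110001 → 4-byte char #1 = F1 A4 98 AE.
Offset 4: leading byte 0xF1 = 11110001 → 4-byte char #2 = F1 83 93 A2.
Offset 8: leading byte 0xE2 = 11100010 → 3-byte char #3 = E2 98 BD.
Leading byte 0xE2 = 11100010 matches 1110xxxx → 3-byte sequence.
Byte 1: 0xE2 = 11100010, payload 0010 (4 bits).
Byte 2: 0x98 = 10011000 (10xxxxxx ✓), payload 011000.
Byte 3: 0xBD = 10111101 (10xxxxxx ✓), payload 111101.
Concatenate: 0010011000111101 = 0x263D (16 bits → U+263D).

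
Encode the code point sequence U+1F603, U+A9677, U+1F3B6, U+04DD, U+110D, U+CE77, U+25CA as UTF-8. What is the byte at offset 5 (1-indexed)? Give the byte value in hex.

1-indexed offset 5 is 0-indexed offset 4.
U+1F603 → 4-byte form F0 9F 98 83 at offsets 0–3.
U+A9677 → 4-byte form F2 A9 99 B7 at offsets 4–7.
Offset 4 falls in char 2's range; it's byte 1 of F2 A9 99 B7 = 0xF2.

0xF2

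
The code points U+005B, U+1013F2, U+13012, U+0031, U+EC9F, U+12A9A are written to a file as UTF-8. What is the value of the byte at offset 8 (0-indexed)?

0x92

U+005B → 1-byte form 5B at offsets 0–0.
U+1013F2 → 4-byte form F4 81 8F B2 at offsets 1–4.
U+13012 → 4-byte form F0 93 80 92 at offsets 5–8.
Offset 8 falls in char 3's range; it's byte 4 of F0 93 80 92 = 0x92.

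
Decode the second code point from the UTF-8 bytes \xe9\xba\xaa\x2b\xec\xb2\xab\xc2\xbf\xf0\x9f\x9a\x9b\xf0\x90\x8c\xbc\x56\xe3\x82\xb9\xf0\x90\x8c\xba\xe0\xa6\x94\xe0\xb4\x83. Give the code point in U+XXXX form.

Offset 0: leading byte 0xE9 = 11101001 → 3-byte char #1 = E9 BA AA.
Offset 3: leading byte 0x2B = 00101011 → 1-byte char #2 = 2B.
Leading byte 0x2B = 00101011 matches 0xxxxxxx → 1-byte sequence.
Byte 1: 0x2B = 00101011, payload 0101011 (7 bits).
Concatenate: 0101011 = 0x2B (7 bits → U+002B).

U+002B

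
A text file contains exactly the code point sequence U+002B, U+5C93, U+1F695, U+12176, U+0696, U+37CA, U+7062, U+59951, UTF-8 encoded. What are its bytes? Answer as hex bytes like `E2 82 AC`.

U+002B: 1-byte form → 2B.
U+5C93: 3-byte form → E5 B2 93.
U+1F695: 4-byte form → F0 9F 9A 95.
U+12176: 4-byte form → F0 92 85 B6.
U+0696: 2-byte form → DA 96.
U+37CA: 3-byte form → E3 9F 8A.
U+7062: 3-byte form → E7 81 A2.
U+59951: 4-byte form → F1 99 A5 91.
Concatenated (24 bytes): 2B E5 B2 93 F0 9F 9A 95 F0 92 85 B6 DA 96 E3 9F 8A E7 81 A2 F1 99 A5 91.

2B E5 B2 93 F0 9F 9A 95 F0 92 85 B6 DA 96 E3 9F 8A E7 81 A2 F1 99 A5 91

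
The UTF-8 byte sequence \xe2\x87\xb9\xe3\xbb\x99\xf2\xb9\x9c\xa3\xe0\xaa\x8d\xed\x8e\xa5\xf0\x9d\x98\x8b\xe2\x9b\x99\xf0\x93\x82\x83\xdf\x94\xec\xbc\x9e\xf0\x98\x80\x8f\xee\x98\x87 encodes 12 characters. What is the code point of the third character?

Offset 0: leading byte 0xE2 = 11100010 → 3-byte char #1 = E2 87 B9.
Offset 3: leading byte 0xE3 = 11100011 → 3-byte char #2 = E3 BB 99.
Offset 6: leading byte 0xF2 = 11110010 → 4-byte char #3 = F2 B9 9C A3.
Leading byte 0xF2 = 11110010 matches 11110xxx → 4-byte sequence.
Byte 1: 0xF2 = 11110010, payload 010 (3 bits).
Byte 2: 0xB9 = 10111001 (10xxxxxx ✓), payload 111001.
Byte 3: 0x9C = 10011100 (10xxxxxx ✓), payload 011100.
Byte 4: 0xA3 = 10100011 (10xxxxxx ✓), payload 100011.
Concatenate: 010111001011100100011 = 0xB9723 (21 bits → U+B9723).

U+B9723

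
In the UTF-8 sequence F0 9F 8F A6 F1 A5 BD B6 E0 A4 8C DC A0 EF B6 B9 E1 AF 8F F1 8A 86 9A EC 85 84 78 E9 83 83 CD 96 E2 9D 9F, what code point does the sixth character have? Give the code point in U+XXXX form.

Offset 0: leading byte 0xF0 = 11110000 → 4-byte char #1 = F0 9F 8F A6.
Offset 4: leading byte 0xF1 = 11110001 → 4-byte char #2 = F1 A5 BD B6.
Offset 8: leading byte 0xE0 = 11100000 → 3-byte char #3 = E0 A4 8C.
Offset 11: leading byte 0xDC = 11011100 → 2-byte char #4 = DC A0.
Offset 13: leading byte 0xEF = 11101111 → 3-byte char #5 = EF B6 B9.
Offset 16: leading byte 0xE1 = 11100001 → 3-byte char #6 = E1 AF 8F.
Leading byte 0xE1 = 11100001 matches 1110xxxx → 3-byte sequence.
Byte 1: 0xE1 = 11100001, payload 0001 (4 bits).
Byte 2: 0xAF = 10101111 (10xxxxxx ✓), payload 101111.
Byte 3: 0x8F = 10001111 (10xxxxxx ✓), payload 001111.
Concatenate: 0001101111001111 = 0x1BCF (16 bits → U+1BCF).

U+1BCF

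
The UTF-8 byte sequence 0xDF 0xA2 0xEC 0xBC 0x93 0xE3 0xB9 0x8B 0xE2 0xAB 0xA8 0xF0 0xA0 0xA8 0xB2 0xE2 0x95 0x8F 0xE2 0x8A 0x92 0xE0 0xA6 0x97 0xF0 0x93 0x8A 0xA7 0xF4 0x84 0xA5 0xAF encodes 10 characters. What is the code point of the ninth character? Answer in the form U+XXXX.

Offset 0: leading byte 0xDF = 11011111 → 2-byte char #1 = DF A2.
Offset 2: leading byte 0xEC = 11101100 → 3-byte char #2 = EC BC 93.
Offset 5: leading byte 0xE3 = 11100011 → 3-byte char #3 = E3 B9 8B.
Offset 8: leading byte 0xE2 = 11100010 → 3-byte char #4 = E2 AB A8.
Offset 11: leading byte 0xF0 = 11110000 → 4-byte char #5 = F0 A0 A8 B2.
Offset 15: leading byte 0xE2 = 11100010 → 3-byte char #6 = E2 95 8F.
Offset 18: leading byte 0xE2 = 11100010 → 3-byte char #7 = E2 8A 92.
Offset 21: leading byte 0xE0 = 11100000 → 3-byte char #8 = E0 A6 97.
Offset 24: leading byte 0xF0 = 11110000 → 4-byte char #9 = F0 93 8A A7.
Leading byte 0xF0 = 11110000 matches 11110xxx → 4-byte sequence.
Byte 1: 0xF0 = 11110000, payload 000 (3 bits).
Byte 2: 0x93 = 10010011 (10xxxxxx ✓), payload 010011.
Byte 3: 0x8A = 10001010 (10xxxxxx ✓), payload 001010.
Byte 4: 0xA7 = 10100111 (10xxxxxx ✓), payload 100111.
Concatenate: 000010011001010100111 = 0x132A7 (21 bits → U+132A7).

U+132A7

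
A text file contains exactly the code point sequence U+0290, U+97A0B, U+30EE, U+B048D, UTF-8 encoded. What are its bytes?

CA 90 F2 97 A8 8B E3 83 AE F2 B0 92 8D

U+0290: 2-byte form → CA 90.
U+97A0B: 4-byte form → F2 97 A8 8B.
U+30EE: 3-byte form → E3 83 AE.
U+B048D: 4-byte form → F2 B0 92 8D.
Concatenated (13 bytes): CA 90 F2 97 A8 8B E3 83 AE F2 B0 92 8D.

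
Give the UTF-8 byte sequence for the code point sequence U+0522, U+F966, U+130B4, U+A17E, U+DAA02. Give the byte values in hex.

U+0522: 2-byte form → D4 A2.
U+F966: 3-byte form → EF A5 A6.
U+130B4: 4-byte form → F0 93 82 B4.
U+A17E: 3-byte form → EA 85 BE.
U+DAA02: 4-byte form → F3 9A A8 82.
Concatenated (16 bytes): D4 A2 EF A5 A6 F0 93 82 B4 EA 85 BE F3 9A A8 82.

D4 A2 EF A5 A6 F0 93 82 B4 EA 85 BE F3 9A A8 82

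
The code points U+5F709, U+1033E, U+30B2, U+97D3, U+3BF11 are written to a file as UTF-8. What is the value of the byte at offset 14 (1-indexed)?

0x93

1-indexed offset 14 is 0-indexed offset 13.
U+5F709 → 4-byte form F1 9F 9C 89 at offsets 0–3.
U+1033E → 4-byte form F0 90 8C BE at offsets 4–7.
U+30B2 → 3-byte form E3 82 B2 at offsets 8–10.
U+97D3 → 3-byte form E9 9F 93 at offsets 11–13.
Offset 13 falls in char 4's range; it's byte 3 of E9 9F 93 = 0x93.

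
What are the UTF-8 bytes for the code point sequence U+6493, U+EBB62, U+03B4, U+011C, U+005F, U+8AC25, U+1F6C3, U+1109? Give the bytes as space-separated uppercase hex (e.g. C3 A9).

E6 92 93 F3 AB AD A2 CE B4 C4 9C 5F F2 8A B0 A5 F0 9F 9B 83 E1 84 89

U+6493: 3-byte form → E6 92 93.
U+EBB62: 4-byte form → F3 AB AD A2.
U+03B4: 2-byte form → CE B4.
U+011C: 2-byte form → C4 9C.
U+005F: 1-byte form → 5F.
U+8AC25: 4-byte form → F2 8A B0 A5.
U+1F6C3: 4-byte form → F0 9F 9B 83.
U+1109: 3-byte form → E1 84 89.
Concatenated (23 bytes): E6 92 93 F3 AB AD A2 CE B4 C4 9C 5F F2 8A B0 A5 F0 9F 9B 83 E1 84 89.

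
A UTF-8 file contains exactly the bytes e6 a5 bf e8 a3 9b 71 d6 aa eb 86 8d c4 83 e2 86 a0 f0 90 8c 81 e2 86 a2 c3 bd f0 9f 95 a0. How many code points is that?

Byte at offset 0: 0xE6 = 11100110 → 3-byte char (#1). Advance 3.
Byte at offset 3: 0xE8 = 11101000 → 3-byte char (#2). Advance 3.
Byte at offset 6: 0x71 = 01110001 → 1-byte char (#3). Advance 1.
Byte at offset 7: 0xD6 = 11010110 → 2-byte char (#4). Advance 2.
Byte at offset 9: 0xEB = 11101011 → 3-byte char (#5). Advance 3.
Byte at offset 12: 0xC4 = 11000100 → 2-byte char (#6). Advance 2.
Byte at offset 14: 0xE2 = 11100010 → 3-byte char (#7). Advance 3.
Byte at offset 17: 0xF0 = 11110000 → 4-byte char (#8). Advance 4.
Byte at offset 21: 0xE2 = 11100010 → 3-byte char (#9). Advance 3.
Byte at offset 24: 0xC3 = 11000011 → 2-byte char (#10). Advance 2.
Byte at offset 26: 0xF0 = 11110000 → 4-byte char (#11). Advance 4.
Reached end at offset 30 after 11 code points.

11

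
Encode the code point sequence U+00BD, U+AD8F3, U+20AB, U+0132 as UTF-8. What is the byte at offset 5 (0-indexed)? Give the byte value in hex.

U+00BD → 2-byte form C2 BD at offsets 0–1.
U+AD8F3 → 4-byte form F2 AD A3 B3 at offsets 2–5.
Offset 5 falls in char 2's range; it's byte 4 of F2 AD A3 B3 = 0xB3.

0xB3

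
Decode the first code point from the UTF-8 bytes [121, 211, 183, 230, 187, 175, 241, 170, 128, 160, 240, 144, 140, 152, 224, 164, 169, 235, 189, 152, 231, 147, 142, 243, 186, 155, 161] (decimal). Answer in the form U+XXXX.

U+0079

Offset 0: leading byte 0x79 = 01111001 → 1-byte char #1 = 79.
Leading byte 0x79 = 01111001 matches 0xxxxxxx → 1-byte sequence.
Byte 1: 0x79 = 01111001, payload 1111001 (7 bits).
Concatenate: 1111001 = 0x79 (7 bits → U+0079).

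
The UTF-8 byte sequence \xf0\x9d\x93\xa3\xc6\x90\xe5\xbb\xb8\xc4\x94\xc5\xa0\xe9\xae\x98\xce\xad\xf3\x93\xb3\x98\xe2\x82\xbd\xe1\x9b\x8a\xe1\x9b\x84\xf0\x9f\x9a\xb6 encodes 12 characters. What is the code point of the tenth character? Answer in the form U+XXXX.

U+16CA

Offset 0: leading byte 0xF0 = 11110000 → 4-byte char #1 = F0 9D 93 A3.
Offset 4: leading byte 0xC6 = 11000110 → 2-byte char #2 = C6 90.
Offset 6: leading byte 0xE5 = 11100101 → 3-byte char #3 = E5 BB B8.
Offset 9: leading byte 0xC4 = 11000100 → 2-byte char #4 = C4 94.
Offset 11: leading byte 0xC5 = 11000101 → 2-byte char #5 = C5 A0.
Offset 13: leading byte 0xE9 = 11101001 → 3-byte char #6 = E9 AE 98.
Offset 16: leading byte 0xCE = 11001110 → 2-byte char #7 = CE AD.
Offset 18: leading byte 0xF3 = 11110011 → 4-byte char #8 = F3 93 B3 98.
Offset 22: leading byte 0xE2 = 11100010 → 3-byte char #9 = E2 82 BD.
Offset 25: leading byte 0xE1 = 11100001 → 3-byte char #10 = E1 9B 8A.
Leading byte 0xE1 = 11100001 matches 1110xxxx → 3-byte sequence.
Byte 1: 0xE1 = 11100001, payload 0001 (4 bits).
Byte 2: 0x9B = 10011011 (10xxxxxx ✓), payload 011011.
Byte 3: 0x8A = 10001010 (10xxxxxx ✓), payload 001010.
Concatenate: 0001011011001010 = 0x16CA (16 bits → U+16CA).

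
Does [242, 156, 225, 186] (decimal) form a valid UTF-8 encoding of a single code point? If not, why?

invalid (non-continuation byte where continuation expected)

Leading byte 0xF2 = 11110010 → 4-byte form.
Byte 3 is 0xE1 = 11100001, which is not 10xxxxxx — expected a continuation byte.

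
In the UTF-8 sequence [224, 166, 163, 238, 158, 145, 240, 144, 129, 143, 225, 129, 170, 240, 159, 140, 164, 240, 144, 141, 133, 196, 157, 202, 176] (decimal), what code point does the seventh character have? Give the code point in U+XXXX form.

Offset 0: leading byte 0xE0 = 11100000 → 3-byte char #1 = E0 A6 A3.
Offset 3: leading byte 0xEE = 11101110 → 3-byte char #2 = EE 9E 91.
Offset 6: leading byte 0xF0 = 11110000 → 4-byte char #3 = F0 90 81 8F.
Offset 10: leading byte 0xE1 = 11100001 → 3-byte char #4 = E1 81 AA.
Offset 13: leading byte 0xF0 = 11110000 → 4-byte char #5 = F0 9F 8C A4.
Offset 17: leading byte 0xF0 = 11110000 → 4-byte char #6 = F0 90 8D 85.
Offset 21: leading byte 0xC4 = 11000100 → 2-byte char #7 = C4 9D.
Leading byte 0xC4 = 11000100 matches 110xxxxx → 2-byte sequence.
Byte 1: 0xC4 = 11000100, payload 00100 (5 bits).
Byte 2: 0x9D = 10011101 (10xxxxxx ✓), payload 011101.
Concatenate: 00100011101 = 0x11D (11 bits → U+011D).

U+011D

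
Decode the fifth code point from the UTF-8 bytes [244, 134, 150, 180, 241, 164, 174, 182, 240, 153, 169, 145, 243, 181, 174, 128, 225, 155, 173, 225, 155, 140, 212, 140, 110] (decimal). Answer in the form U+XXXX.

Offset 0: leading byte 0xF4 = 11110100 → 4-byte char #1 = F4 86 96 B4.
Offset 4: leading byte 0xF1 = 11110001 → 4-byte char #2 = F1 A4 AE B6.
Offset 8: leading byte 0xF0 = 11110000 → 4-byte char #3 = F0 99 A9 91.
Offset 12: leading byte 0xF3 = 11110011 → 4-byte char #4 = F3 B5 AE 80.
Offset 16: leading byte 0xE1 = 11100001 → 3-byte char #5 = E1 9B AD.
Leading byte 0xE1 = 11100001 matches 1110xxxx → 3-byte sequence.
Byte 1: 0xE1 = 11100001, payload 0001 (4 bits).
Byte 2: 0x9B = 10011011 (10xxxxxx ✓), payload 011011.
Byte 3: 0xAD = 10101101 (10xxxxxx ✓), payload 101101.
Concatenate: 0001011011101101 = 0x16ED (16 bits → U+16ED).

U+16ED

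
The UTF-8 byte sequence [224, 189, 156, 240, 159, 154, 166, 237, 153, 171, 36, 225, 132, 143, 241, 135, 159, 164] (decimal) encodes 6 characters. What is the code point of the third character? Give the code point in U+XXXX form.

Offset 0: leading byte 0xE0 = 11100000 → 3-byte char #1 = E0 BD 9C.
Offset 3: leading byte 0xF0 = 11110000 → 4-byte char #2 = F0 9F 9A A6.
Offset 7: leading byte 0xED = 11101101 → 3-byte char #3 = ED 99 AB.
Leading byte 0xED = 11101101 matches 1110xxxx → 3-byte sequence.
Byte 1: 0xED = 11101101, payload 1101 (4 bits).
Byte 2: 0x99 = 10011001 (10xxxxxx ✓), payload 011001.
Byte 3: 0xAB = 10101011 (10xxxxxx ✓), payload 101011.
Concatenate: 1101011001101011 = 0xD66B (16 bits → U+D66B).

U+D66B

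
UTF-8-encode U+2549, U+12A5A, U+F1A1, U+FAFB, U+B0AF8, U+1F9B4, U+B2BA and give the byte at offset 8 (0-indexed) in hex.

U+2549 → 3-byte form E2 95 89 at offsets 0–2.
U+12A5A → 4-byte form F0 92 A9 9A at offsets 3–6.
U+F1A1 → 3-byte form EF 86 A1 at offsets 7–9.
Offset 8 falls in char 3's range; it's byte 2 of EF 86 A1 = 0x86.

0x86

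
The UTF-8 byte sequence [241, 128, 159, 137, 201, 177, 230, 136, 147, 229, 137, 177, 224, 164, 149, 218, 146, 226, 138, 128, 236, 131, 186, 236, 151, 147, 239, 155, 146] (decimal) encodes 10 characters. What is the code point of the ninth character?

U+C5D3

Offset 0: leading byte 0xF1 = 11110001 → 4-byte char #1 = F1 80 9F 89.
Offset 4: leading byte 0xC9 = 11001001 → 2-byte char #2 = C9 B1.
Offset 6: leading byte 0xE6 = 11100110 → 3-byte char #3 = E6 88 93.
Offset 9: leading byte 0xE5 = 11100101 → 3-byte char #4 = E5 89 B1.
Offset 12: leading byte 0xE0 = 11100000 → 3-byte char #5 = E0 A4 95.
Offset 15: leading byte 0xDA = 11011010 → 2-byte char #6 = DA 92.
Offset 17: leading byte 0xE2 = 11100010 → 3-byte char #7 = E2 8A 80.
Offset 20: leading byte 0xEC = 11101100 → 3-byte char #8 = EC 83 BA.
Offset 23: leading byte 0xEC = 11101100 → 3-byte char #9 = EC 97 93.
Leading byte 0xEC = 11101100 matches 1110xxxx → 3-byte sequence.
Byte 1: 0xEC = 11101100, payload 1100 (4 bits).
Byte 2: 0x97 = 10010111 (10xxxxxx ✓), payload 010111.
Byte 3: 0x93 = 10010011 (10xxxxxx ✓), payload 010011.
Concatenate: 1100010111010011 = 0xC5D3 (16 bits → U+C5D3).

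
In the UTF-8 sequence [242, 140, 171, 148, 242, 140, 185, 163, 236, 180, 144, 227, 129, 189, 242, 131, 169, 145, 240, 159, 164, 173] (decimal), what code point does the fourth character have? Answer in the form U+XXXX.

U+307D

Offset 0: leading byte 0xF2 = 11110010 → 4-byte char #1 = F2 8C AB 94.
Offset 4: leading byte 0xF2 = 11110010 → 4-byte char #2 = F2 8C B9 A3.
Offset 8: leading byte 0xEC = 11101100 → 3-byte char #3 = EC B4 90.
Offset 11: leading byte 0xE3 = 11100011 → 3-byte char #4 = E3 81 BD.
Leading byte 0xE3 = 11100011 matches 1110xxxx → 3-byte sequence.
Byte 1: 0xE3 = 11100011, payload 0011 (4 bits).
Byte 2: 0x81 = 10000001 (10xxxxxx ✓), payload 000001.
Byte 3: 0xBD = 10111101 (10xxxxxx ✓), payload 111101.
Concatenate: 0011000001111101 = 0x307D (16 bits → U+307D).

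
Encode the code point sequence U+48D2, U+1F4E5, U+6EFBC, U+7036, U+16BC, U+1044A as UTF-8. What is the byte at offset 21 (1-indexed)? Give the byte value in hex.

1-indexed offset 21 is 0-indexed offset 20.
U+48D2 → 3-byte form E4 A3 92 at offsets 0–2.
U+1F4E5 → 4-byte form F0 9F 93 A5 at offsets 3–6.
U+6EFBC → 4-byte form F1 AE BE BC at offsets 7–10.
U+7036 → 3-byte form E7 80 B6 at offsets 11–13.
U+16BC → 3-byte form E1 9A BC at offsets 14–16.
U+1044A → 4-byte form F0 90 91 8A at offsets 17–20.
Offset 20 falls in char 6's range; it's byte 4 of F0 90 91 8A = 0x8A.

0x8A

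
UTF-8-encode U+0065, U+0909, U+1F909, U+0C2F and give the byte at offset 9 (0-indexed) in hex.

0xB0

U+0065 → 1-byte form 65 at offsets 0–0.
U+0909 → 3-byte form E0 A4 89 at offsets 1–3.
U+1F909 → 4-byte form F0 9F A4 89 at offsets 4–7.
U+0C2F → 3-byte form E0 B0 AF at offsets 8–10.
Offset 9 falls in char 4's range; it's byte 2 of E0 B0 AF = 0xB0.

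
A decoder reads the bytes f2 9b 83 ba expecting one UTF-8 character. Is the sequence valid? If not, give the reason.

Leading byte 0xF2 = 11110010 → 4-byte form.
Continuation bytes 0x9B=10011011, 0x83=10000011, 0xBA=10111010 all match 10xxxxxx.
Decoded value 0x9B0FA is ≥ 0x10000 (shortest form) and not a surrogate.

valid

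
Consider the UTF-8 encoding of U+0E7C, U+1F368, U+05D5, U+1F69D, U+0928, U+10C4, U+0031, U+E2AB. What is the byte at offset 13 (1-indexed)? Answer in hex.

0x9D

1-indexed offset 13 is 0-indexed offset 12.
U+0E7C → 3-byte form E0 B9 BC at offsets 0–2.
U+1F368 → 4-byte form F0 9F 8D A8 at offsets 3–6.
U+05D5 → 2-byte form D7 95 at offsets 7–8.
U+1F69D → 4-byte form F0 9F 9A 9D at offsets 9–12.
Offset 12 falls in char 4's range; it's byte 4 of F0 9F 9A 9D = 0x9D.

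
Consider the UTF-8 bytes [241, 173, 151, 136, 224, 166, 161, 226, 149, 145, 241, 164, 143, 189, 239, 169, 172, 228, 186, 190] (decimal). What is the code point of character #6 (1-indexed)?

Offset 0: leading byte 0xF1 = 11110001 → 4-byte char #1 = F1 AD 97 88.
Offset 4: leading byte 0xE0 = 11100000 → 3-byte char #2 = E0 A6 A1.
Offset 7: leading byte 0xE2 = 11100010 → 3-byte char #3 = E2 95 91.
Offset 10: leading byte 0xF1 = 11110001 → 4-byte char #4 = F1 A4 8F BD.
Offset 14: leading byte 0xEF = 11101111 → 3-byte char #5 = EF A9 AC.
Offset 17: leading byte 0xE4 = 11100100 → 3-byte char #6 = E4 BA BE.
Leading byte 0xE4 = 11100100 matches 1110xxxx → 3-byte sequence.
Byte 1: 0xE4 = 11100100, payload 0100 (4 bits).
Byte 2: 0xBA = 10111010 (10xxxxxx ✓), payload 111010.
Byte 3: 0xBE = 10111110 (10xxxxxx ✓), payload 111110.
Concatenate: 0100111010111110 = 0x4EBE (16 bits → U+4EBE).

U+4EBE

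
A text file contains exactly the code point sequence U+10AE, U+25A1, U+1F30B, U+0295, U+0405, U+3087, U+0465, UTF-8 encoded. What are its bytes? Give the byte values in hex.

E1 82 AE E2 96 A1 F0 9F 8C 8B CA 95 D0 85 E3 82 87 D1 A5

U+10AE: 3-byte form → E1 82 AE.
U+25A1: 3-byte form → E2 96 A1.
U+1F30B: 4-byte form → F0 9F 8C 8B.
U+0295: 2-byte form → CA 95.
U+0405: 2-byte form → D0 85.
U+3087: 3-byte form → E3 82 87.
U+0465: 2-byte form → D1 A5.
Concatenated (19 bytes): E1 82 AE E2 96 A1 F0 9F 8C 8B CA 95 D0 85 E3 82 87 D1 A5.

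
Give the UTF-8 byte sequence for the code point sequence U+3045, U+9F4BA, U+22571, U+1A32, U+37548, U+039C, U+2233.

E3 81 85 F2 9F 92 BA F0 A2 95 B1 E1 A8 B2 F0 B7 95 88 CE 9C E2 88 B3

U+3045: 3-byte form → E3 81 85.
U+9F4BA: 4-byte form → F2 9F 92 BA.
U+22571: 4-byte form → F0 A2 95 B1.
U+1A32: 3-byte form → E1 A8 B2.
U+37548: 4-byte form → F0 B7 95 88.
U+039C: 2-byte form → CE 9C.
U+2233: 3-byte form → E2 88 B3.
Concatenated (23 bytes): E3 81 85 F2 9F 92 BA F0 A2 95 B1 E1 A8 B2 F0 B7 95 88 CE 9C E2 88 B3.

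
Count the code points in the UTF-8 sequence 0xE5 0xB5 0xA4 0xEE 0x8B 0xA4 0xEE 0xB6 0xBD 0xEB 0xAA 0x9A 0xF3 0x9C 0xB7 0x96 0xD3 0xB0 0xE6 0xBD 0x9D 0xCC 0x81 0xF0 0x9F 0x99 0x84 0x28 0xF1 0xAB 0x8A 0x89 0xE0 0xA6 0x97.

Byte at offset 0: 0xE5 = 11100101 → 3-byte char (#1). Advance 3.
Byte at offset 3: 0xEE = 11101110 → 3-byte char (#2). Advance 3.
Byte at offset 6: 0xEE = 11101110 → 3-byte char (#3). Advance 3.
Byte at offset 9: 0xEB = 11101011 → 3-byte char (#4). Advance 3.
Byte at offset 12: 0xF3 = 11110011 → 4-byte char (#5). Advance 4.
Byte at offset 16: 0xD3 = 11010011 → 2-byte char (#6). Advance 2.
Byte at offset 18: 0xE6 = 11100110 → 3-byte char (#7). Advance 3.
Byte at offset 21: 0xCC = 11001100 → 2-byte char (#8). Advance 2.
Byte at offset 23: 0xF0 = 11110000 → 4-byte char (#9). Advance 4.
Byte at offset 27: 0x28 = 00101000 → 1-byte char (#10). Advance 1.
Byte at offset 28: 0xF1 = 11110001 → 4-byte char (#11). Advance 4.
Byte at offset 32: 0xE0 = 11100000 → 3-byte char (#12). Advance 3.
Reached end at offset 35 after 12 code points.

12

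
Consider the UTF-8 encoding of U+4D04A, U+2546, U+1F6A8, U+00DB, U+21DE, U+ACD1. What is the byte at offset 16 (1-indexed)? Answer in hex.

1-indexed offset 16 is 0-indexed offset 15.
U+4D04A → 4-byte form F1 8D 81 8A at offsets 0–3.
U+2546 → 3-byte form E2 95 86 at offsets 4–6.
U+1F6A8 → 4-byte form F0 9F 9A A8 at offsets 7–10.
U+00DB → 2-byte form C3 9B at offsets 11–12.
U+21DE → 3-byte form E2 87 9E at offsets 13–15.
Offset 15 falls in char 5's range; it's byte 3 of E2 87 9E = 0x9E.

0x9E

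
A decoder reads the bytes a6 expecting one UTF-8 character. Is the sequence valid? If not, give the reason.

Byte 0xA6 = 10100110 has the form 10xxxxxx — a continuation byte — but there is no preceding leading byte.

invalid (continuation byte with no leading byte)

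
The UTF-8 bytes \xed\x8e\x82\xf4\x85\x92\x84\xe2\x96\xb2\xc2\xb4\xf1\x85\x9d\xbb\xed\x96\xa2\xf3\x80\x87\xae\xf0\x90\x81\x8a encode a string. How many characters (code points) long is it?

8

Byte at offset 0: 0xED = 11101101 → 3-byte char (#1). Advance 3.
Byte at offset 3: 0xF4 = 11110100 → 4-byte char (#2). Advance 4.
Byte at offset 7: 0xE2 = 11100010 → 3-byte char (#3). Advance 3.
Byte at offset 10: 0xC2 = 11000010 → 2-byte char (#4). Advance 2.
Byte at offset 12: 0xF1 = 11110001 → 4-byte char (#5). Advance 4.
Byte at offset 16: 0xED = 11101101 → 3-byte char (#6). Advance 3.
Byte at offset 19: 0xF3 = 11110011 → 4-byte char (#7). Advance 4.
Byte at offset 23: 0xF0 = 11110000 → 4-byte char (#8). Advance 4.
Reached end at offset 27 after 8 code points.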